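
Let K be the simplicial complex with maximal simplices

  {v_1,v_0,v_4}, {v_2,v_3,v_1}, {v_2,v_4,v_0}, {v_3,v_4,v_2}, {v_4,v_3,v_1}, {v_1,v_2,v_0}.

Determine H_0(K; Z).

H_0 ≅ Z.

Fix the vertex order v_0 < v_1 < v_2 < v_3 < v_4 and write every simplex with vertices in increasing order. Then dim K = 2 and the simplices of K are:

  0-simplices (5): [v_0], [v_1], [v_2], [v_3], [v_4]
  1-simplices (9): [v_0,v_1], [v_0,v_2], [v_0,v_4], [v_1,v_2], [v_1,v_3], [v_1,v_4], [v_2,v_3], [v_2,v_4], [v_3,v_4]
  2-simplices (6): [v_0,v_1,v_2], [v_0,v_1,v_4], [v_0,v_2,v_4], [v_1,v_2,v_3], [v_1,v_3,v_4], [v_2,v_3,v_4]

Hence C_0 ≅ Z^5, C_1 ≅ Z^9, C_2 ≅ Z^6.

The boundary map ∂_1: C_1 → C_0 is given by ∂[p,q] = [q] − [p]. For instance
  ∂[v_1,v_4] = [v_4] − [v_1].
The 5×9 boundary matrix has rank 4 and Smith normal form diag(1,1,1,1).

∂_2: C_2 → C_1 sends each 2-simplex [p,q,r] to [q,r] − [p,r] + [p,q]. For instance
  ∂[v_0,v_1,v_2] = [v_1,v_2] − [v_0,v_2] + [v_0,v_1],
  ∂[v_0,v_2,v_4] = [v_2,v_4] − [v_0,v_4] + [v_0,v_2].
The 9×6 boundary matrix has rank 5 and Smith normal form diag(1,1,1,1,1).

Computing H_k = (kernel of ∂_k) / (image of ∂_{k+1}):

  H_0: rank C_0 − rank ∂_1 = 5 − 4 = 1, and the invariant factors of ∂_1 are all 1, so H_0 ≅ Z.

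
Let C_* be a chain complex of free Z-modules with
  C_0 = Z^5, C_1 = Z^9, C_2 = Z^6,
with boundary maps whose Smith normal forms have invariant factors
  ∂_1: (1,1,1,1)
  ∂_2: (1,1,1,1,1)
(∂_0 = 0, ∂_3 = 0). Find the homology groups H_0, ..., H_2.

H_0 = Z,  H_1 = 0,  H_2 = Z.

H_0: b_0 = 5 − 0 − 4 = 1; torsion from ∂_1 factors > 1: none. So H_0 = Z.
H_1: b_1 = 9 − 4 − 5 = 0; torsion from ∂_2 factors > 1: none. So H_1 = 0.
H_2: b_2 = 6 − 5 − 0 = 1; torsion from ∂_3 factors > 1: none. So H_2 = Z.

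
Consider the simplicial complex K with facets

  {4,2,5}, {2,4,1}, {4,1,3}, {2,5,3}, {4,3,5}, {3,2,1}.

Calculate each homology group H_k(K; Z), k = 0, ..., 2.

H_0 = Z,  H_1 = 0,  H_2 = Z.

Order the vertices as 1 < 2 < 3 < 4 < 5. Listing each simplex with vertices in this order, K has dimension 2 with simplices:

  0-simplices (5): [1], [2], [3], [4], [5]
  1-simplices (9): [1,2], [1,3], [1,4], [2,3], [2,4], [2,5], [3,4], [3,5], [4,5]
  2-simplices (6): [1,2,3], [1,2,4], [1,3,4], [2,3,5], [2,4,5], [3,4,5]

Hence C_0 ≅ Z^5, C_1 ≅ Z^9, C_2 ≅ Z^6.

The boundary map ∂_1: C_1 → C_0 is given by ∂[p,q] = [q] − [p].
As a 5×9 matrix over Z this has rank 4, with invariant factors (1,1,1,1).

The boundary map ∂_2: C_2 → C_1 maps a triangle to the signed sum of its edges. For instance
  ∂[1,2,4] = [2,4] − [1,4] + [1,2],
  ∂[1,3,4] = [3,4] − [1,4] + [1,3].
This gives a 9×6 integer matrix of rank 5; reducing to Smith normal form yields diagonal entries (1,1,1,1,1).

From H_k ≅ ker(∂_k) / im(∂_{k+1}) we obtain:

  H_0: rank C_0 − rank ∂_1 = 5 − 4 = 1, and the invariant factors of ∂_1 are all 1, so H_0 = Z.
  H_1: rank ker ∂_1 − rank ∂_2 = (9 − 4) − 5 = 0, and the invariant factors of ∂_2 are all 1, so H_1 = 0.
  H_2: rank ker ∂_2 − rank ∂_3 = (6 − 5) − 0 = 1, and there is no ∂_3, so H_2 = Z.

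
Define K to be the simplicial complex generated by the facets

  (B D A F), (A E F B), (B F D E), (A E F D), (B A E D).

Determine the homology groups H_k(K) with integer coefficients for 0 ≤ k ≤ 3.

H_0 ≅ Z,  H_1 = 0,  H_2 = 0,  H_3 ≅ Z.

We work with the vertex ordering A < B < D < E < F. The simplices of K, each written with vertices in increasing order, are:

  0-simplices (5): A, B, D, E, F
  1-simplices (10): AB, AD, AE, AF, BD, BE, BF, DE, DF, EF
  2-simplices (10): ABD, ABE, ABF, ADE, ADF, AEF, BDE, BDF, BEF, DEF
  3-simplices (5): ABDE, ABDF, ABEF, ADEF, BDEF

Hence C_0 ≅ Z^5, C_1 ≅ Z^10, C_2 ≅ Z^10, C_3 ≅ Z^5.

Boundary ∂_1: C_1 → C_0 maps an edge to its endpoints' difference, ∂[p,q] = q − p.
As a 5×10 matrix over Z this has rank 4, with invariant factors (1,1,1,1).

∂_2: C_2 → C_1 maps a triangle to the signed sum of its edges. For instance
  ∂BDF = DF − BF + BD,
  ∂ADF = DF − AF + AD.
The 10×10 boundary matrix has rank 6 and Smith normal form diag(1,1,1,1,1,1).

Boundary ∂_3: C_3 → C_2 sends each 3-simplex σ to the alternating sum Σ_i (−1)^i (σ with its i-th vertex removed). For instance
  ∂ABEF = BEF − AEF + ABF − ABE,
  ∂ADEF = DEF − AEF + ADF − ADE.
The 10×5 boundary matrix has rank 4 and Smith normal form diag(1,1,1,1).

Computing H_k = (kernel of ∂_k) / (image of ∂_{k+1}):

  H_0: rank C_0 − rank ∂_1 = 5 − 4 = 1, and the invariant factors of ∂_1 are all 1, so H_0 ≅ Z.
  H_1: rank ker ∂_1 − rank ∂_2 = (10 − 4) − 6 = 0, and the invariant factors of ∂_2 are all 1, so H_1 ≅ 0.
  H_2: rank ker ∂_2 − rank ∂_3 = (10 − 6) − 4 = 0, and the invariant factors of ∂_3 are all 1, so H_2 ≅ 0.
  H_3: rank ker ∂_3 − rank ∂_4 = (5 − 4) − 0 = 1, and there is no ∂_4, so H_3 ≅ Z.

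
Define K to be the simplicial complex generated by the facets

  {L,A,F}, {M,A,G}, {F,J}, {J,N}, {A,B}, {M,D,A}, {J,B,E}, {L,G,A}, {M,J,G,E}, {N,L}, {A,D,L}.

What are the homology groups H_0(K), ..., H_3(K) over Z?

Fix the vertex order A < B < D < E < F < G < J < L < M < N and write every simplex with vertices in increasing order. Then dim K = 3 and the simplices of K are:

  0-simplices (10): A, B, D, E, F, G, J, L, M, N
  1-simplices (21): AB, AD, AF, AG, AL, AM, BE, BJ, DL, DM, EG, EJ, EM, FJ, FL, GJ, GL, GM, JM, JN, LN
  2-simplices (10): ADL, ADM, AFL, AGL, AGM, BEJ, EGJ, EGM, EJM, GJM
  3-simplices (1): EGJM

so the chain groups are C_0 ≅ Z^10, C_1 ≅ Z^21, C_2 ≅ Z^10, C_3 ≅ Z^1.

The boundary map ∂_1: C_1 → C_0 maps an edge to its endpoints' difference, ∂[p,q] = q − p.
The 10×21 boundary matrix has rank 9 and Smith normal form diag(1,1,1,1,1,1,1,1,1).

∂_2: C_2 → C_1 sends each 2-simplex [p,q,r] to [q,r] − [p,r] + [p,q]. For instance
  ∂ADM = DM − AM + AD,
  ∂ADL = DL − AL + AD.
The resulting 21×10 matrix has rank 9, and its Smith normal form has invariant factors (1,1,1,1,1,1,1,1,1).

∂_3: C_3 → C_2 sends each 3-simplex σ to the alternating sum Σ_i (−1)^i (σ with its i-th vertex removed). For instance
  ∂EGJM = GJM − EJM + EGM − EGJ.
The 10×1 boundary matrix has rank 1 and Smith normal form diag(1).

From H_k ≅ ker(∂_k) / im(∂_{k+1}) we obtain:

  H_0: rank C_0 − rank ∂_1 = 10 − 9 = 1, and the invariant factors of ∂_1 are all 1, so H_0 = Z.
  H_1: rank ker ∂_1 − rank ∂_2 = (21 − 9) − 9 = 3, and the invariant factors of ∂_2 are all 1, so H_1 = Z^3.
  H_2: rank ker ∂_2 − rank ∂_3 = (10 − 9) − 1 = 0, and the invariant factors of ∂_3 are all 1, so H_2 = 0.
  H_3: rank ker ∂_3 − rank ∂_4 = (1 − 1) − 0 = 0, and there is no ∂_4, so H_3 = 0.

H_0 = Z,  H_1 = Z^3,  H_2 = 0,  H_3 = 0.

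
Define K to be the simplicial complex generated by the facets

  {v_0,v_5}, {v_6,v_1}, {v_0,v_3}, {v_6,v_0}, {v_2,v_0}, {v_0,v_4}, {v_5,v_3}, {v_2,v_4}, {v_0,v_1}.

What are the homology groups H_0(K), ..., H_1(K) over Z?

Order the vertices as v_0 < v_1 < v_2 < v_3 < v_4 < v_5 < v_6. Listing each simplex with vertices in this order, K has dimension 1 with simplices:

  0-simplices (7): [v_0], [v_1], [v_2], [v_3], [v_4], [v_5], [v_6]
  1-simplices (9): [v_0,v_1], [v_0,v_2], [v_0,v_3], [v_0,v_4], [v_0,v_5], [v_0,v_6], [v_1,v_6], [v_2,v_4], [v_3,v_5]

giving chain groups C_0 ≅ Z^7, C_1 ≅ Z^9.

The boundary map ∂_1: C_1 → C_0 maps an edge to its endpoints' difference, ∂[p,q] = q − p.
This gives a 7×9 integer matrix of rank 6; reducing to Smith normal form yields diagonal entries (1,1,1,1,1,1).

From H_k ≅ ker(∂_k) / im(∂_{k+1}) we obtain:

  H_0: rank C_0 − rank ∂_1 = 7 − 6 = 1, and the invariant factors of ∂_1 are all 1, so H_0 = Z.
  H_1: rank ker ∂_1 − rank ∂_2 = (9 − 6) − 0 = 3, and there is no ∂_2, so H_1 = Z^3.

As a check, the Euler characteristic is 7 − 9 = -2, which agrees with 1 − 3 = -2.
(K is a triangulation of a wedge of 3 circles.)

H_0 = Z,  H_1 = Z^3.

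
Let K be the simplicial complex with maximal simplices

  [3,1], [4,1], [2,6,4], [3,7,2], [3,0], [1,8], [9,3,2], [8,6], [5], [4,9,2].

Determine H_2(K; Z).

H_2 ≅ 0.

We work with the vertex ordering 0 < 1 < 2 < 3 < 4 < 5 < 6 < 7 < 8 < 9. The simplices of K, each written with vertices in increasing order, are:

  0-simplices (10): [0], [1], [2], [3], [4], [5], [6], [7], [8], [9]
  1-simplices (14): [0,3], [1,3], [1,4], [1,8], [2,3], [2,4], [2,6], [2,7], [2,9], [3,7], [3,9], [4,6], [4,9], [6,8]
  2-simplices (4): [2,3,7], [2,3,9], [2,4,6], [2,4,9]

Hence C_0 ≅ Z^10, C_1 ≅ Z^14, C_2 ≅ Z^4.

∂_1: C_1 → C_0 sends each edge [p,q] (with p < q) to q − p. For instance
  ∂[4,6] = [6] − [4].
As a 10×14 matrix over Z this has rank 8, with invariant factors (1,1,1,1,1,1,1,1).

The boundary map ∂_2: C_2 → C_1 sends each 2-simplex [p,q,r] to [q,r] − [p,r] + [p,q]. For instance
  ∂[2,4,9] = [4,9] − [2,9] + [2,4],
  ∂[2,4,6] = [4,6] − [2,6] + [2,4].
This gives a 14×4 integer matrix of rank 4; reducing to Smith normal form yields diagonal entries (1,1,1,1).

From H_k ≅ ker(∂_k) / im(∂_{k+1}) we obtain:

  H_2: rank ker ∂_2 − rank ∂_3 = (4 − 4) − 0 = 0, and there is no ∂_3, so H_2 ≅ 0.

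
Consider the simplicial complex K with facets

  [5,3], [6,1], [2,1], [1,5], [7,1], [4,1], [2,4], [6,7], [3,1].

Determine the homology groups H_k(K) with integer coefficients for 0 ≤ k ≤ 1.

Order the vertices as 1 < 2 < 3 < 4 < 5 < 6 < 7. Listing each simplex with vertices in this order, K has dimension 1 with simplices:

  0-simplices (7): [1], [2], [3], [4], [5], [6], [7]
  1-simplices (9): [1,2], [1,3], [1,4], [1,5], [1,6], [1,7], [2,4], [3,5], [6,7]

so the chain groups are C_0 ≅ Z^7, C_1 ≅ Z^9.

Boundary ∂_1: C_1 → C_0 is given by ∂[p,q] = [q] − [p].
The 7×9 boundary matrix has rank 6 and Smith normal form diag(1,1,1,1,1,1).

Computing H_k = (kernel of ∂_k) / (image of ∂_{k+1}):

  H_0: rank C_0 − rank ∂_1 = 7 − 6 = 1, and the invariant factors of ∂_1 are all 1, so H_0 ≅ Z.
  H_1: rank ker ∂_1 − rank ∂_2 = (9 − 6) − 0 = 3, and there is no ∂_2, so H_1 ≅ Z^3.

As a check, the Euler characteristic is 7 − 9 = -2, which agrees with 1 − 3 = -2.
(K is a triangulation of a wedge of 3 circles.)

H_0 ≅ Z,  H_1 ≅ Z^3.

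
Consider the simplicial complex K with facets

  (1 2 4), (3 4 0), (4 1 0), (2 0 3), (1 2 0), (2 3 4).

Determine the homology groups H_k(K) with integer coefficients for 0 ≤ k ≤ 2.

We work with the vertex ordering 0 < 1 < 2 < 3 < 4. The simplices of K, each written with vertices in increasing order, are:

  0-simplices (5): [0], [1], [2], [3], [4]
  1-simplices (9): [0,1], [0,2], [0,3], [0,4], [1,2], [1,4], [2,3], [2,4], [3,4]
  2-simplices (6): [0,1,2], [0,1,4], [0,2,3], [0,3,4], [1,2,4], [2,3,4]

so the chain groups are C_0 ≅ Z^5, C_1 ≅ Z^9, C_2 ≅ Z^6.

∂_1: C_1 → C_0 sends each edge [p,q] (with p < q) to q − p.
The 5×9 boundary matrix has rank 4 and Smith normal form diag(1,1,1,1).

Boundary ∂_2: C_2 → C_1 acts by ∂[p,q,r] = [q,r] − [p,r] + [p,q]. For instance
  ∂[0,3,4] = [3,4] − [0,4] + [0,3],
  ∂[0,2,3] = [2,3] − [0,3] + [0,2].
The 9×6 boundary matrix has rank 5 and Smith normal form diag(1,1,1,1,1).

From H_k ≅ ker(∂_k) / im(∂_{k+1}) we obtain:

  H_0: rank C_0 − rank ∂_1 = 5 − 4 = 1, and the invariant factors of ∂_1 are all 1, so H_0 = Z.
  H_1: rank ker ∂_1 − rank ∂_2 = (9 − 4) − 5 = 0, and the invariant factors of ∂_2 are all 1, so H_1 = 0.
  H_2: rank ker ∂_2 − rank ∂_3 = (6 − 5) − 0 = 1, and there is no ∂_3, so H_2 = Z.

As a check, the Euler characteristic is 5 − 9 + 6 = 2, which agrees with 1 − 0 + 1 = 2.

H_0 ≅ Z,  H_1 = 0,  H_2 ≅ Z.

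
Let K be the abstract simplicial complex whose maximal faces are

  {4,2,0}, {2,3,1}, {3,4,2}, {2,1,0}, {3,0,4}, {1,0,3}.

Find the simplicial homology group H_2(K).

H_2 = Z.

Order the vertices as 0 < 1 < 2 < 3 < 4. Listing each simplex with vertices in this order, K has dimension 2 with simplices:

  0-simplices (5): [0], [1], [2], [3], [4]
  1-simplices (9): [0,1], [0,2], [0,3], [0,4], [1,2], [1,3], [2,3], [2,4], [3,4]
  2-simplices (6): [0,1,2], [0,1,3], [0,2,4], [0,3,4], [1,2,3], [2,3,4]

giving chain groups C_0 ≅ Z^5, C_1 ≅ Z^9, C_2 ≅ Z^6.

Boundary ∂_1: C_1 → C_0 maps an edge to its endpoints' difference, ∂[p,q] = q − p.
The 5×9 boundary matrix has rank 4 and Smith normal form diag(1,1,1,1).

Boundary ∂_2: C_2 → C_1 acts by ∂[p,q,r] = [q,r] − [p,r] + [p,q]. For instance
  ∂[0,3,4] = [3,4] − [0,4] + [0,3],
  ∂[0,2,4] = [2,4] − [0,4] + [0,2].
The resulting 9×6 matrix has rank 5, and its Smith normal form has invariant factors (1,1,1,1,1).

Computing H_k = (kernel of ∂_k) / (image of ∂_{k+1}):

  H_2: rank ker ∂_2 − rank ∂_3 = (6 − 5) − 0 = 1, and there is no ∂_3, so H_2 ≅ Z.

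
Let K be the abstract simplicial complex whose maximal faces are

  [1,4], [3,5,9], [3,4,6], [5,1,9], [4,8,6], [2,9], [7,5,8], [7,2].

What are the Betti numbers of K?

b_0 = 1, b_1 = 3, b_2 = 0.

Take the total order 1 < 2 < 3 < 4 < 5 < 6 < 7 < 8 < 9 on the vertex set. Then K (dimension 2) consists of the simplices:

  0-simplices (9): [1], [2], [3], [4], [5], [6], [7], [8], [9]
  1-simplices (16): [1,4], [1,5], [1,9], [2,7], [2,9], [3,4], [3,5], [3,6], [3,9], [4,6], [4,8], [5,7], [5,8], [5,9], [6,8], [7,8]
  2-simplices (5): [1,5,9], [3,4,6], [3,5,9], [4,6,8], [5,7,8]

Hence C_0 ≅ Z^9, C_1 ≅ Z^16, C_2 ≅ Z^5.

Boundary ∂_1: C_1 → C_0 sends each edge [p,q] (with p < q) to q − p. For instance
  ∂[7,8] = [8] − [7].
This gives a 9×16 integer matrix of rank 8; reducing to Smith normal form yields diagonal entries (1,1,1,1,1,1,1,1).

Boundary ∂_2: C_2 → C_1 acts by ∂[p,q,r] = [q,r] − [p,r] + [p,q]. For instance
  ∂[5,7,8] = [7,8] − [5,8] + [5,7],
  ∂[1,5,9] = [5,9] − [1,9] + [1,5].
The resulting 16×5 matrix has rank 5, and its Smith normal form has invariant factors (1,1,1,1,1).

Computing H_k = (kernel of ∂_k) / (image of ∂_{k+1}):

  H_0: rank C_0 − rank ∂_1 = 9 − 8 = 1, and the invariant factors of ∂_1 are all 1, so H_0 ≅ Z.
  H_1: rank ker ∂_1 − rank ∂_2 = (16 − 8) − 5 = 3, and the invariant factors of ∂_2 are all 1, so H_1 ≅ Z^3.
  H_2: rank ker ∂_2 − rank ∂_3 = (5 − 5) − 0 = 0, and there is no ∂_3, so H_2 ≅ 0.

Hence the Betti numbers are b_0 = 1, b_1 = 3, b_2 = 0.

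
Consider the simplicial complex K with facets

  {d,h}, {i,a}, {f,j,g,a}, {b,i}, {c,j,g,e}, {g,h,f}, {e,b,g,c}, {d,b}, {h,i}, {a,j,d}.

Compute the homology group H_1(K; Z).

We work with the vertex ordering a < b < c < d < e < f < g < h < i < j. The simplices of K, each written with vertices in increasing order, are:

  0-simplices (10): a, b, c, d, e, f, g, h, i, j
  1-simplices (23): ad, af, ag, ai, aj, bc, bd, be, bg, bi, ce, cg, cj, dh, dj, eg, ej, fg, fh, fj, gh, gj, hi
  2-simplices (13): adj, afg, afj, agj, bce, bcg, beg, ceg, cej, cgj, egj, fgh, fgj
  3-simplices (3): afgj, bceg, cegj

Hence C_0 ≅ Z^10, C_1 ≅ Z^23, C_2 ≅ Z^13, C_3 ≅ Z^3.

The boundary map ∂_1: C_1 → C_0 is given by ∂[p,q] = [q] − [p]. For instance
  ∂ad = d − a.
As a 10×23 matrix over Z this has rank 9, with invariant factors (1,1,1,1,1,1,1,1,1).

∂_2: C_2 → C_1 acts by ∂[p,q,r] = [q,r] − [p,r] + [p,q]. For instance
  ∂cgj = gj − cj + cg,
  ∂beg = eg − bg + be.
As a 23×13 matrix over Z this has rank 10, with invariant factors (1,1,1,1,1,1,1,1,1,1).

Boundary ∂_3: C_3 → C_2 sends each 3-simplex σ to the alternating sum Σ_i (−1)^i (σ with its i-th vertex removed). For instance
  ∂cegj = egj − cgj + cej − ceg,
  ∂bceg = ceg − beg + bcg − bce.
The 13×3 boundary matrix has rank 3 and Smith normal form diag(1,1,1).

From H_k ≅ ker(∂_k) / im(∂_{k+1}) we obtain:

  H_1: rank ker ∂_1 − rank ∂_2 = (23 − 9) − 10 = 4, and the invariant factors of ∂_2 are all 1, so H_1 ≅ Z^4.

H_1 ≅ Z^4.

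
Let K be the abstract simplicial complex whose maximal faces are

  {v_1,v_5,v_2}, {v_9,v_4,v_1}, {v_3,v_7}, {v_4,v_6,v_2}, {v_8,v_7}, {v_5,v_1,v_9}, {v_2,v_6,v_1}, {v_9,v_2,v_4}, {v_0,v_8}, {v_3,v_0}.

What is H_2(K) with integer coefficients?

H_2 = 0.

We work with the vertex ordering v_0 < v_1 < v_2 < v_3 < v_4 < v_5 < v_6 < v_7 < v_8 < v_9. The simplices of K, each written with vertices in increasing order, are:

  0-simplices (10): [v_0], [v_1], [v_2], [v_3], [v_4], [v_5], [v_6], [v_7], [v_8], [v_9]
  1-simplices (16): (16 of them)
  2-simplices (6): [v_1,v_2,v_5], [v_1,v_2,v_6], [v_1,v_4,v_9], [v_1,v_5,v_9], [v_2,v_4,v_6], [v_2,v_4,v_9]

Hence C_0 ≅ Z^10, C_1 ≅ Z^16, C_2 ≅ Z^6.

The boundary map ∂_1: C_1 → C_0 sends each edge [p,q] (with p < q) to q − p.
As a 10×16 matrix over Z this has rank 8, with invariant factors (1,1,1,1,1,1,1,1).

The boundary map ∂_2: C_2 → C_1 sends each 2-simplex [p,q,r] to [q,r] − [p,r] + [p,q]. For instance
  ∂[v_1,v_4,v_9] = [v_4,v_9] − [v_1,v_9] + [v_1,v_4],
  ∂[v_1,v_5,v_9] = [v_5,v_9] − [v_1,v_9] + [v_1,v_5].
The resulting 16×6 matrix has rank 6, and its Smith normal form has invariant factors (1,1,1,1,1,1).

Computing H_k = (kernel of ∂_k) / (image of ∂_{k+1}):

  H_2: rank ker ∂_2 − rank ∂_3 = (6 − 6) − 0 = 0, and there is no ∂_3, so H_2 ≅ 0.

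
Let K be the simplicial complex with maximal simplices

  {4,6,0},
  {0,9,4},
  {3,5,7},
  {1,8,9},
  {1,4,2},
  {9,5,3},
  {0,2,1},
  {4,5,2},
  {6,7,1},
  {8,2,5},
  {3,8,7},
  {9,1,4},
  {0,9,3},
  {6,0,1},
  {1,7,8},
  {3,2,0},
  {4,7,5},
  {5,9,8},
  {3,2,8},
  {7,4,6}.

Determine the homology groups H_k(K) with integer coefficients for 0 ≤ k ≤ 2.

Fix the vertex order 0 < 1 < 2 < 3 < 4 < 5 < 6 < 7 < 8 < 9 and write every simplex with vertices in increasing order. Then dim K = 2 and the simplices of K are:

  0-simplices (10): [0], [1], [2], [3], [4], [5], [6], [7], [8], [9]
  1-simplices (30): (30 of them)
  2-simplices (20): (20 of them)

so the chain groups are C_0 ≅ Z^10, C_1 ≅ Z^30, C_2 ≅ Z^20.

Boundary ∂_1: C_1 → C_0 is given by ∂[p,q] = [q] − [p]. For instance
  ∂[1,7] = [7] − [1].
As a 10×30 matrix over Z this has rank 9, with invariant factors (1,1,1,1,1,1,1,1,1).

Boundary ∂_2: C_2 → C_1 sends each 2-simplex [p,q,r] to [q,r] − [p,r] + [p,q]. For instance
  ∂[1,6,7] = [6,7] − [1,7] + [1,6],
  ∂[0,3,9] = [3,9] − [0,9] + [0,3].
As a 30×20 matrix over Z this has rank 20, with invariant factors (1,1,1,1,1,1,1,1,1,1,1,1,1,1,1,1,1,1,1,2).

Computing H_k = (kernel of ∂_k) / (image of ∂_{k+1}):

  H_0: rank C_0 − rank ∂_1 = 10 − 9 = 1, and the invariant factors of ∂_1 are all 1, so H_0 ≅ Z.
  H_1: rank ker ∂_1 − rank ∂_2 = (30 − 9) − 20 = 1, and ∂_2 has invariant factor 2 > 1, so H_1 ≅ Z ⊕ Z/2Z.
  H_2: rank ker ∂_2 − rank ∂_3 = (20 − 20) − 0 = 0, and there is no ∂_3, so H_2 ≅ 0.

H_0 = Z,  H_1 = Z ⊕ Z/2Z,  H_2 = 0.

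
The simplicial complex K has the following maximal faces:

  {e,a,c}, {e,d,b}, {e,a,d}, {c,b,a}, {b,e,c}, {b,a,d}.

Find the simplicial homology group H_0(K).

H_0 = Z.

Take the total order a < b < c < d < e on the vertex set. Then K (dimension 2) consists of the simplices:

  0-simplices (5): a, b, c, d, e
  1-simplices (9): ab, ac, ad, ae, bc, bd, be, ce, de
  2-simplices (6): abc, abd, ace, ade, bce, bde

Hence C_0 ≅ Z^5, C_1 ≅ Z^9, C_2 ≅ Z^6.

∂_1: C_1 → C_0 maps an edge to its endpoints' difference, ∂[p,q] = q − p. For instance
  ∂ad = d − a.
The 5×9 boundary matrix has rank 4 and Smith normal form diag(1,1,1,1).

The boundary map ∂_2: C_2 → C_1 acts by ∂[p,q,r] = [q,r] − [p,r] + [p,q]. For instance
  ∂bde = de − be + bd,
  ∂abd = bd − ad + ab.
As a 9×6 matrix over Z this has rank 5, with invariant factors (1,1,1,1,1).

From H_k ≅ ker(∂_k) / im(∂_{k+1}) we obtain:

  H_0: rank C_0 − rank ∂_1 = 5 − 4 = 1, and the invariant factors of ∂_1 are all 1, so H_0 ≅ Z.

(K is a triangulation of the 2-sphere S^2.)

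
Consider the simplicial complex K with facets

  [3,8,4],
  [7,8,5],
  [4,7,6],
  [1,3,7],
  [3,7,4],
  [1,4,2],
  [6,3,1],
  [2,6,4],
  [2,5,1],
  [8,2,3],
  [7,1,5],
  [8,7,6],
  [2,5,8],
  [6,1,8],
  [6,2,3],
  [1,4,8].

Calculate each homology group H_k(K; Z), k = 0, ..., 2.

H_0 ≅ Z,  H_1 ≅ Z^2,  H_2 ≅ Z.

Order the vertices as 1 < 2 < 3 < 4 < 5 < 6 < 7 < 8. Listing each simplex with vertices in this order, K has dimension 2 with simplices:

  0-simplices (8): [1], [2], [3], [4], [5], [6], [7], [8]
  1-simplices (24): (24 of them)
  2-simplices (16): [1,2,4], [1,2,5], [1,3,6], [1,3,7], [1,4,8], [1,5,7], [1,6,8], [2,3,6], [2,3,8], [2,4,6], [2,5,8], [3,4,7], [3,4,8], [4,6,7], [5,7,8], [6,7,8]

Hence C_0 ≅ Z^8, C_1 ≅ Z^24, C_2 ≅ Z^16.

Boundary ∂_1: C_1 → C_0 sends each edge [p,q] (with p < q) to q − p. For instance
  ∂[3,7] = [7] − [3].
The resulting 8×24 matrix has rank 7, and its Smith normal form has invariant factors (1,1,1,1,1,1,1).

∂_2: C_2 → C_1 maps a triangle to the signed sum of its edges. For instance
  ∂[1,4,8] = [4,8] − [1,8] + [1,4],
  ∂[1,3,6] = [3,6] − [1,6] + [1,3].
The 24×16 boundary matrix has rank 15 and Smith normal form diag(1,1,1,1,1,1,1,1,1,1,1,1,1,1,1).

Now H_k = ker ∂_k / im ∂_{k+1}, so:

  H_0: rank C_0 − rank ∂_1 = 8 − 7 = 1, and the invariant factors of ∂_1 are all 1, so H_0 ≅ Z.
  H_1: rank ker ∂_1 − rank ∂_2 = (24 − 7) − 15 = 2, and the invariant factors of ∂_2 are all 1, so H_1 ≅ Z^2.
  H_2: rank ker ∂_2 − rank ∂_3 = (16 − 15) − 0 = 1, and there is no ∂_3, so H_2 ≅ Z.

As a check, the Euler characteristic is 8 − 24 + 16 = 0, which agrees with 1 − 2 + 1 = 0.
(K is a triangulation of the torus T^2.)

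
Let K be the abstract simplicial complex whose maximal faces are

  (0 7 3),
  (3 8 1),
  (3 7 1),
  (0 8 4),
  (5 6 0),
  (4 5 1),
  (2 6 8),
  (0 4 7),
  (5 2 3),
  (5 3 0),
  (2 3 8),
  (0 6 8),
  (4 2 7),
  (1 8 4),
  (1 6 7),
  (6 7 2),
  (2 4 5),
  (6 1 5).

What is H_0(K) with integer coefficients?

Fix the vertex order 0 < 1 < 2 < 3 < 4 < 5 < 6 < 7 < 8 and write every simplex with vertices in increasing order. Then dim K = 2 and the simplices of K are:

  0-simplices (9): [0], [1], [2], [3], [4], [5], [6], [7], [8]
  1-simplices (27): (27 of them)
  2-simplices (18): [0,3,5], [0,3,7], [0,4,7], [0,4,8], [0,5,6], [0,6,8], [1,3,7], [1,3,8], [1,4,5], [1,4,8], [1,5,6], [1,6,7], [2,3,5], [2,3,8], [2,4,5], [2,4,7], [2,6,7], [2,6,8]

giving chain groups C_0 ≅ Z^9, C_1 ≅ Z^27, C_2 ≅ Z^18.

∂_1: C_1 → C_0 is given by ∂[p,q] = [q] − [p].
The resulting 9×27 matrix has rank 8, and its Smith normal form has invariant factors (1,1,1,1,1,1,1,1).

∂_2: C_2 → C_1 acts by ∂[p,q,r] = [q,r] − [p,r] + [p,q]. For instance
  ∂[2,6,7] = [6,7] − [2,7] + [2,6],
  ∂[1,4,8] = [4,8] − [1,8] + [1,4].
The 27×18 boundary matrix has rank 17 and Smith normal form diag(1,1,1,1,1,1,1,1,1,1,1,1,1,1,1,1,1).

Computing H_k = (kernel of ∂_k) / (image of ∂_{k+1}):

  H_0: rank C_0 − rank ∂_1 = 9 − 8 = 1, and the invariant factors of ∂_1 are all 1, so H_0 ≅ Z.

(K is a triangulation of the torus T^2.)

H_0 ≅ Z.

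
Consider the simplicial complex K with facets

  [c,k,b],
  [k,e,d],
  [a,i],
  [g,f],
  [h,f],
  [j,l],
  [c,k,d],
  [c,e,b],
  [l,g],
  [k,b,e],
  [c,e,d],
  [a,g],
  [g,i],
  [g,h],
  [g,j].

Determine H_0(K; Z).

H_0 ≅ Z^2.

K has 12 vertices, 18 edges, 6 triangles.
rank ∂_0 = 0, rank ∂_1 = 10 ⇒ b_0 = 12 − 0 − 10 = 2; all invariant factors of ∂_1 are 1 so no torsion. So H_0 = Z^2.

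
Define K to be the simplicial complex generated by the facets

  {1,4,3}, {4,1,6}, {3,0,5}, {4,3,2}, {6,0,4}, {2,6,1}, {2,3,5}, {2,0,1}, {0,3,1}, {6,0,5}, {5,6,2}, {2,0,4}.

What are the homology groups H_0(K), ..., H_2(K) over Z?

H_0 = Z,  H_1 = Z/2,  H_2 = 0.

Take the total order 0 < 1 < 2 < 3 < 4 < 5 < 6 on the vertex set. Then K (dimension 2) consists of the simplices:

  0-simplices (7): [0], [1], [2], [3], [4], [5], [6]
  1-simplices (18): [0,1], [0,2], [0,3], [0,4], [0,5], [0,6], [1,2], [1,3], [1,4], [1,6], [2,3], [2,4], [2,5], [2,6], [3,4], [3,5], [4,6], [5,6]
  2-simplices (12): [0,1,2], [0,1,3], [0,2,4], [0,3,5], [0,4,6], [0,5,6], [1,2,6], [1,3,4], [1,4,6], [2,3,4], [2,3,5], [2,5,6]

so the chain groups are C_0 ≅ Z^7, C_1 ≅ Z^18, C_2 ≅ Z^12.

The boundary map ∂_1: C_1 → C_0 is given by ∂[p,q] = [q] − [p]. For instance
  ∂[4,6] = [6] − [4].
The resulting 7×18 matrix has rank 6, and its Smith normal form has invariant factors (1,1,1,1,1,1).

The boundary map ∂_2: C_2 → C_1 acts by ∂[p,q,r] = [q,r] − [p,r] + [p,q]. For instance
  ∂[0,1,2] = [1,2] − [0,2] + [0,1],
  ∂[0,2,4] = [2,4] − [0,4] + [0,2].
The resulting 18×12 matrix has rank 12, and its Smith normal form has invariant factors (1,1,1,1,1,1,1,1,1,1,1,2).

Reading off H_k = ker ∂_k / im ∂_{k+1}:

  H_0: rank C_0 − rank ∂_1 = 7 − 6 = 1, and the invariant factors of ∂_1 are all 1, so H_0 ≅ Z.
  H_1: rank ker ∂_1 − rank ∂_2 = (18 − 6) − 12 = 0, and ∂_2 has invariant factor 2 > 1, so H_1 ≅ Z/2.
  H_2: rank ker ∂_2 − rank ∂_3 = (12 − 12) − 0 = 0, and there is no ∂_3, so H_2 ≅ 0.

(K is a triangulation of the real projective plane RP^2.)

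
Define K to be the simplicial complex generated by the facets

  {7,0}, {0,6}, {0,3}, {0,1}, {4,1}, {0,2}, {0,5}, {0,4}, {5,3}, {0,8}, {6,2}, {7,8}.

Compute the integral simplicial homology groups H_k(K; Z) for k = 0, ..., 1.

H_0 ≅ Z,  H_1 ≅ Z^4.

We work with the vertex ordering 0 < 1 < 2 < 3 < 4 < 5 < 6 < 7 < 8. The simplices of K, each written with vertices in increasing order, are:

  0-simplices (9): [0], [1], [2], [3], [4], [5], [6], [7], [8]
  1-simplices (12): [0,1], [0,2], [0,3], [0,4], [0,5], [0,6], [0,7], [0,8], [1,4], [2,6], [3,5], [7,8]

Hence C_0 ≅ Z^9, C_1 ≅ Z^12.

∂_1: C_1 → C_0 maps an edge to its endpoints' difference, ∂[p,q] = q − p. For instance
  ∂[0,3] = [3] − [0].
The 9×12 boundary matrix has rank 8 and Smith normal form diag(1,1,1,1,1,1,1,1).

Now H_k = ker ∂_k / im ∂_{k+1}, so:

  H_0: rank C_0 − rank ∂_1 = 9 − 8 = 1, and the invariant factors of ∂_1 are all 1, so H_0 ≅ Z.
  H_1: rank ker ∂_1 − rank ∂_2 = (12 − 8) − 0 = 4, and there is no ∂_2, so H_1 ≅ Z^4.

As a check, the Euler characteristic is 9 − 12 = -3, which agrees with 1 − 4 = -3.
(K is a triangulation of a wedge of 4 circles.)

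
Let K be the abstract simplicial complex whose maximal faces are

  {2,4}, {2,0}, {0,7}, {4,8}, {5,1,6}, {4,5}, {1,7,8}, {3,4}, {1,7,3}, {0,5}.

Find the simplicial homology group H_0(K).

H_0 ≅ Z.

Order the vertices as 0 < 1 < 2 < 3 < 4 < 5 < 6 < 7 < 8. Listing each simplex with vertices in this order, K has dimension 2 with simplices:

  0-simplices (9): [0], [1], [2], [3], [4], [5], [6], [7], [8]
  1-simplices (15): [0,2], [0,5], [0,7], [1,3], [1,5], [1,6], [1,7], [1,8], [2,4], [3,4], [3,7], [4,5], [4,8], [5,6], [7,8]
  2-simplices (3): [1,3,7], [1,5,6], [1,7,8]

Hence C_0 ≅ Z^9, C_1 ≅ Z^15, C_2 ≅ Z^3.

∂_1: C_1 → C_0 sends each edge [p,q] (with p < q) to q − p.
The resulting 9×15 matrix has rank 8, and its Smith normal form has invariant factors (1,1,1,1,1,1,1,1).

Boundary ∂_2: C_2 → C_1 acts by ∂[p,q,r] = [q,r] − [p,r] + [p,q]. For instance
  ∂[1,7,8] = [7,8] − [1,8] + [1,7],
  ∂[1,5,6] = [5,6] − [1,6] + [1,5].
The resulting 15×3 matrix has rank 3, and its Smith normal form has invariant factors (1,1,1).

Reading off H_k = ker ∂_k / im ∂_{k+1}:

  H_0: rank C_0 − rank ∂_1 = 9 − 8 = 1, and the invariant factors of ∂_1 are all 1, so H_0 = Z.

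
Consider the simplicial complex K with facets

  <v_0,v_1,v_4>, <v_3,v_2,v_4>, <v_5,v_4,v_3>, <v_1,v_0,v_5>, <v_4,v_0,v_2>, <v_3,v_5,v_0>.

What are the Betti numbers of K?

Fix the vertex order v_0 < v_1 < v_2 < v_3 < v_4 < v_5 and write every simplex with vertices in increasing order. Then dim K = 2 and the simplices of K are:

  0-simplices (6): [v_0], [v_1], [v_2], [v_3], [v_4], [v_5]
  1-simplices (12): [v_0,v_1], [v_0,v_2], [v_0,v_3], [v_0,v_4], [v_0,v_5], [v_1,v_4], [v_1,v_5], [v_2,v_3], [v_2,v_4], [v_3,v_4], [v_3,v_5], [v_4,v_5]
  2-simplices (6): [v_0,v_1,v_4], [v_0,v_1,v_5], [v_0,v_2,v_4], [v_0,v_3,v_5], [v_2,v_3,v_4], [v_3,v_4,v_5]

Hence C_0 ≅ Z^6, C_1 ≅ Z^12, C_2 ≅ Z^6.

Boundary ∂_1: C_1 → C_0 is given by ∂[p,q] = [q] − [p]. For instance
  ∂[v_2,v_3] = [v_3] − [v_2].
As a 6×12 matrix over Z this has rank 5, with invariant factors (1,1,1,1,1).

∂_2: C_2 → C_1 sends each 2-simplex [p,q,r] to [q,r] − [p,r] + [p,q]. For instance
  ∂[v_2,v_3,v_4] = [v_3,v_4] − [v_2,v_4] + [v_2,v_3],
  ∂[v_0,v_1,v_5] = [v_1,v_5] − [v_0,v_5] + [v_0,v_1].
The resulting 12×6 matrix has rank 6, and its Smith normal form has invariant factors (1,1,1,1,1,1).

Now H_k = ker ∂_k / im ∂_{k+1}, so:

  H_0: rank C_0 − rank ∂_1 = 6 − 5 = 1, and the invariant factors of ∂_1 are all 1, so H_0 ≅ Z.
  H_1: rank ker ∂_1 − rank ∂_2 = (12 − 5) − 6 = 1, and the invariant factors of ∂_2 are all 1, so H_1 ≅ Z.
  H_2: rank ker ∂_2 − rank ∂_3 = (6 − 6) − 0 = 0, and there is no ∂_3, so H_2 ≅ 0.

As a check, the Euler characteristic is 6 − 12 + 6 = 0, which agrees with 1 − 1 + 0 = 0.

Hence the Betti numbers are b_0 = 1, b_1 = 1, b_2 = 0.

b_0 = 1, b_1 = 1, b_2 = 0.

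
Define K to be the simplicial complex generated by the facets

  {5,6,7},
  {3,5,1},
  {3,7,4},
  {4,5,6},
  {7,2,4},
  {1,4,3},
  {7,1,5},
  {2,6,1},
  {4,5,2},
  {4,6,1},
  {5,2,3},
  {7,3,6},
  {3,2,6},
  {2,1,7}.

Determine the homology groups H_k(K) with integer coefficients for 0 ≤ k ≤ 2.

We work with the vertex ordering 1 < 2 < 3 < 4 < 5 < 6 < 7. The simplices of K, each written with vertices in increasing order, are:

  0-simplices (7): [1], [2], [3], [4], [5], [6], [7]
  1-simplices (21): [1,2], [1,3], [1,4], [1,5], [1,6], [1,7], [2,3], [2,4], [2,5], [2,6], [2,7], [3,4], [3,5], [3,6], [3,7], [4,5], [4,6], [4,7], [5,6], [5,7], [6,7]
  2-simplices (14): [1,2,6], [1,2,7], [1,3,4], [1,3,5], [1,4,6], [1,5,7], [2,3,5], [2,3,6], [2,4,5], [2,4,7], [3,4,7], [3,6,7], [4,5,6], [5,6,7]

Hence C_0 ≅ Z^7, C_1 ≅ Z^21, C_2 ≅ Z^14.

Boundary ∂_1: C_1 → C_0 sends each edge [p,q] (with p < q) to q − p.
This gives a 7×21 integer matrix of rank 6; reducing to Smith normal form yields diagonal entries (1,1,1,1,1,1).

Boundary ∂_2: C_2 → C_1 maps a triangle to the signed sum of its edges. For instance
  ∂[2,3,5] = [3,5] − [2,5] + [2,3],
  ∂[2,4,7] = [4,7] − [2,7] + [2,4].
As a 21×14 matrix over Z this has rank 13, with invariant factors (1,1,1,1,1,1,1,1,1,1,1,1,1).

Now H_k = ker ∂_k / im ∂_{k+1}, so:

  H_0: rank C_0 − rank ∂_1 = 7 − 6 = 1, and the invariant factors of ∂_1 are all 1, so H_0 = Z.
  H_1: rank ker ∂_1 − rank ∂_2 = (21 − 6) − 13 = 2, and the invariant factors of ∂_2 are all 1, so H_1 = Z^2.
  H_2: rank ker ∂_2 − rank ∂_3 = (14 − 13) − 0 = 1, and there is no ∂_3, so H_2 = Z.

As a check, the Euler characteristic is 7 − 21 + 14 = 0, which agrees with 1 − 2 + 1 = 0.

H_0 = Z,  H_1 = Z^2,  H_2 = Z.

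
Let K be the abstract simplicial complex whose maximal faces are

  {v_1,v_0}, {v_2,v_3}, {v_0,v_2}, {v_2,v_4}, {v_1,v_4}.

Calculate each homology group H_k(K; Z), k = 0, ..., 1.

We work with the vertex ordering v_0 < v_1 < v_2 < v_3 < v_4. The simplices of K, each written with vertices in increasing order, are:

  0-simplices (5): [v_0], [v_1], [v_2], [v_3], [v_4]
  1-simplices (5): [v_0,v_1], [v_0,v_2], [v_1,v_4], [v_2,v_3], [v_2,v_4]

Hence C_0 ≅ Z^5, C_1 ≅ Z^5.

∂_1: C_1 → C_0 sends each edge [p,q] (with p < q) to q − p. For instance
  ∂[v_2,v_3] = [v_3] − [v_2].
The resulting 5×5 matrix has rank 4, and its Smith normal form has invariant factors (1,1,1,1).

Now H_k = ker ∂_k / im ∂_{k+1}, so:

  H_0: rank C_0 − rank ∂_1 = 5 − 4 = 1, and the invariant factors of ∂_1 are all 1, so H_0 = Z.
  H_1: rank ker ∂_1 − rank ∂_2 = (5 − 4) − 0 = 1, and there is no ∂_2, so H_1 = Z.

H_0 = Z,  H_1 = Z.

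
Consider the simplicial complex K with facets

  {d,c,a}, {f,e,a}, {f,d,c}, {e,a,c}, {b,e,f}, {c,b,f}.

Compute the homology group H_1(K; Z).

H_1 = Z.

Fix the vertex order a < b < c < d < e < f and write every simplex with vertices in increasing order. Then dim K = 2 and the simplices of K are:

  0-simplices (6): a, b, c, d, e, f
  1-simplices (12): ac, ad, ae, af, bc, be, bf, cd, ce, cf, df, ef
  2-simplices (6): acd, ace, aef, bcf, bef, cdf

giving chain groups C_0 ≅ Z^6, C_1 ≅ Z^12, C_2 ≅ Z^6.

The boundary map ∂_1: C_1 → C_0 is given by ∂[p,q] = [q] − [p].
The resulting 6×12 matrix has rank 5, and its Smith normal form has invariant factors (1,1,1,1,1).

∂_2: C_2 → C_1 maps a triangle to the signed sum of its edges. For instance
  ∂aef = ef − af + ae,
  ∂bef = ef − bf + be.
The resulting 12×6 matrix has rank 6, and its Smith normal form has invariant factors (1,1,1,1,1,1).

Computing H_k = (kernel of ∂_k) / (image of ∂_{k+1}):

  H_1: rank ker ∂_1 − rank ∂_2 = (12 − 5) − 6 = 1, and the invariant factors of ∂_2 are all 1, so H_1 ≅ Z.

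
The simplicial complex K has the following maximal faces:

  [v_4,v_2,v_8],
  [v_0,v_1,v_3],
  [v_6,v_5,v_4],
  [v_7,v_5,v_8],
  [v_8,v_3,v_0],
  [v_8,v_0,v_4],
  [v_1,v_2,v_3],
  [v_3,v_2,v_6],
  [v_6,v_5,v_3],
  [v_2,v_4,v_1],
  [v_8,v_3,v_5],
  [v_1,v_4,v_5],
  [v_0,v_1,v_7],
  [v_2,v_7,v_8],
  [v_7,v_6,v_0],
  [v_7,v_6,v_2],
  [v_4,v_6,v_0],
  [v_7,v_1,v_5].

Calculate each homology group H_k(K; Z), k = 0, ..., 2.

H_0 = Z,  H_1 = Z^2,  H_2 = Z.

Fix the vertex order v_0 < v_1 < v_2 < v_3 < v_4 < v_5 < v_6 < v_7 < v_8 and write every simplex with vertices in increasing order. Then dim K = 2 and the simplices of K are:

  0-simplices (9): [v_0], [v_1], [v_2], [v_3], [v_4], [v_5], [v_6], [v_7], [v_8]
  1-simplices (27): (27 of them)
  2-simplices (18): (18 of them)

giving chain groups C_0 ≅ Z^9, C_1 ≅ Z^27, C_2 ≅ Z^18.

Boundary ∂_1: C_1 → C_0 sends each edge [p,q] (with p < q) to q − p.
As a 9×27 matrix over Z this has rank 8, with invariant factors (1,1,1,1,1,1,1,1).

∂_2: C_2 → C_1 sends each 2-simplex [p,q,r] to [q,r] − [p,r] + [p,q]. For instance
  ∂[v_0,v_4,v_6] = [v_4,v_6] − [v_0,v_6] + [v_0,v_4],
  ∂[v_4,v_5,v_6] = [v_5,v_6] − [v_4,v_6] + [v_4,v_5].
The 27×18 boundary matrix has rank 17 and Smith normal form diag(1,1,1,1,1,1,1,1,1,1,1,1,1,1,1,1,1).

Computing H_k = (kernel of ∂_k) / (image of ∂_{k+1}):

  H_0: rank C_0 − rank ∂_1 = 9 − 8 = 1, and the invariant factors of ∂_1 are all 1, so H_0 = Z.
  H_1: rank ker ∂_1 − rank ∂_2 = (27 − 8) − 17 = 2, and the invariant factors of ∂_2 are all 1, so H_1 = Z^2.
  H_2: rank ker ∂_2 − rank ∂_3 = (18 − 17) − 0 = 1, and there is no ∂_3, so H_2 = Z.

(K is a triangulation of the torus T^2.)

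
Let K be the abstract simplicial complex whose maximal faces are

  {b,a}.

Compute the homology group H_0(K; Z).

Fix the vertex order a < b and write every simplex with vertices in increasing order. Then dim K = 1 and the simplices of K are:

  0-simplices (2): a, b
  1-simplices (1): ab

giving chain groups C_0 ≅ Z^2, C_1 ≅ Z^1.

∂_1: C_1 → C_0 is given by ∂[p,q] = [q] − [p].
The 2×1 boundary matrix has rank 1 and Smith normal form diag(1).

From H_k ≅ ker(∂_k) / im(∂_{k+1}) we obtain:

  H_0: rank C_0 − rank ∂_1 = 2 − 1 = 1, and the invariant factors of ∂_1 are all 1, so H_0 ≅ Z.

(K is a triangulation of the 1-simplex.)

H_0 = Z.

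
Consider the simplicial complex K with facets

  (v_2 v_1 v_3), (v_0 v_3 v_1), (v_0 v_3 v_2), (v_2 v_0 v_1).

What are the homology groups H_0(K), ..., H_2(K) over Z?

Order the vertices as v_0 < v_1 < v_2 < v_3. Listing each simplex with vertices in this order, K has dimension 2 with simplices:

  0-simplices (4): [v_0], [v_1], [v_2], [v_3]
  1-simplices (6): [v_0,v_1], [v_0,v_2], [v_0,v_3], [v_1,v_2], [v_1,v_3], [v_2,v_3]
  2-simplices (4): [v_0,v_1,v_2], [v_0,v_1,v_3], [v_0,v_2,v_3], [v_1,v_2,v_3]

so the chain groups are C_0 ≅ Z^4, C_1 ≅ Z^6, C_2 ≅ Z^4.

The boundary map ∂_1: C_1 → C_0 is given by ∂[p,q] = [q] − [p]. For instance
  ∂[v_0,v_3] = [v_3] − [v_0].
The resulting 4×6 matrix has rank 3, and its Smith normal form has invariant factors (1,1,1).

Boundary ∂_2: C_2 → C_1 acts by ∂[p,q,r] = [q,r] − [p,r] + [p,q]. For instance
  ∂[v_0,v_1,v_2] = [v_1,v_2] − [v_0,v_2] + [v_0,v_1],
  ∂[v_0,v_2,v_3] = [v_2,v_3] − [v_0,v_3] + [v_0,v_2].
This gives a 6×4 integer matrix of rank 3; reducing to Smith normal form yields diagonal entries (1,1,1).

Reading off H_k = ker ∂_k / im ∂_{k+1}:

  H_0: rank C_0 − rank ∂_1 = 4 − 3 = 1, and the invariant factors of ∂_1 are all 1, so H_0 ≅ Z.
  H_1: rank ker ∂_1 − rank ∂_2 = (6 − 3) − 3 = 0, and the invariant factors of ∂_2 are all 1, so H_1 ≅ 0.
  H_2: rank ker ∂_2 − rank ∂_3 = (4 − 3) − 0 = 1, and there is no ∂_3, so H_2 ≅ Z.

H_0 = Z,  H_1 = 0,  H_2 = Z.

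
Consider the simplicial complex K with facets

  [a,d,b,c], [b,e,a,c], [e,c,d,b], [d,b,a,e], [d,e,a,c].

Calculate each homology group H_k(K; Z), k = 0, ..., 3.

Fix the vertex order a < b < c < d < e and write every simplex with vertices in increasing order. Then dim K = 3 and the simplices of K are:

  0-simplices (5): a, b, c, d, e
  1-simplices (10): ab, ac, ad, ae, bc, bd, be, cd, ce, de
  2-simplices (10): abc, abd, abe, acd, ace, ade, bcd, bce, bde, cde
  3-simplices (5): abcd, abce, abde, acde, bcde

giving chain groups C_0 ≅ Z^5, C_1 ≅ Z^10, C_2 ≅ Z^10, C_3 ≅ Z^5.

∂_1: C_1 → C_0 is given by ∂[p,q] = [q] − [p]. For instance
  ∂ce = e − c.
This gives a 5×10 integer matrix of rank 4; reducing to Smith normal form yields diagonal entries (1,1,1,1).

The boundary map ∂_2: C_2 → C_1 maps a triangle to the signed sum of its edges. For instance
  ∂abc = bc − ac + ab,
  ∂ace = ce − ae + ac.
This gives a 10×10 integer matrix of rank 6; reducing to Smith normal form yields diagonal entries (1,1,1,1,1,1).

Boundary ∂_3: C_3 → C_2 sends each 3-simplex σ to the alternating sum Σ_i (−1)^i (σ with its i-th vertex removed). For instance
  ∂acde = cde − ade + ace − acd,
  ∂bcde = cde − bde + bce − bcd.
As a 10×5 matrix over Z this has rank 4, with invariant factors (1,1,1,1).

Now H_k = ker ∂_k / im ∂_{k+1}, so:

  H_0: rank C_0 − rank ∂_1 = 5 − 4 = 1, and the invariant factors of ∂_1 are all 1, so H_0 ≅ Z.
  H_1: rank ker ∂_1 − rank ∂_2 = (10 − 4) − 6 = 0, and the invariant factors of ∂_2 are all 1, so H_1 ≅ 0.
  H_2: rank ker ∂_2 − rank ∂_3 = (10 − 6) − 4 = 0, and the invariant factors of ∂_3 are all 1, so H_2 ≅ 0.
  H_3: rank ker ∂_3 − rank ∂_4 = (5 − 4) − 0 = 1, and there is no ∂_4, so H_3 ≅ Z.

As a check, the Euler characteristic is 5 − 10 + 10 − 5 = 0, which agrees with 1 − 0 + 0 − 1 = 0.
(K is a triangulation of the 3-sphere S^3.)

H_0 = Z,  H_1 = 0,  H_2 = 0,  H_3 = Z.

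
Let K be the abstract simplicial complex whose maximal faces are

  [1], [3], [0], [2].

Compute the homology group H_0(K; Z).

H_0 ≅ Z^4.

Order the vertices as 0 < 1 < 2 < 3. Listing each simplex with vertices in this order, K has dimension 0 with simplices:

  0-simplices (4): [0], [1], [2], [3]

giving chain groups C_0 ≅ Z^4.

Reading off H_k = ker ∂_k / im ∂_{k+1}:

  H_0: rank C_0 − rank ∂_1 = 4 − 0 = 4, and there is no ∂_1, so H_0 ≅ Z^4.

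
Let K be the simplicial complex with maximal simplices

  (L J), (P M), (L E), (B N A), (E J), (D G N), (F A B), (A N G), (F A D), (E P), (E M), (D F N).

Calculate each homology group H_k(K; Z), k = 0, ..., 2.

H_0 = Z^2,  H_1 = Z^3,  H_2 = 0.

We work with the vertex ordering A < B < D < E < F < G < J < L < M < N < P. The simplices of K, each written with vertices in increasing order, are:

  0-simplices (11): A, B, D, E, F, G, J, L, M, N, P
  1-simplices (18): AB, AD, AF, AG, AN, BF, BN, DF, DG, DN, EJ, EL, EM, EP, FN, GN, JL, MP
  2-simplices (6): ABF, ABN, ADF, AGN, DFN, DGN

so the chain groups are C_0 ≅ Z^11, C_1 ≅ Z^18, C_2 ≅ Z^6.

∂_1: C_1 → C_0 sends each edge [p,q] (with p < q) to q − p. For instance
  ∂EM = M − E.
The resulting 11×18 matrix has rank 9, and its Smith normal form has invariant factors (1,1,1,1,1,1,1,1,1).

Boundary ∂_2: C_2 → C_1 sends each 2-simplex [p,q,r] to [q,r] − [p,r] + [p,q]. For instance
  ∂ADF = DF − AF + AD,
  ∂AGN = GN − AN + AG.
As a 18×6 matrix over Z this has rank 6, with invariant factors (1,1,1,1,1,1).

Now H_k = ker ∂_k / im ∂_{k+1}, so:

  H_0: rank C_0 − rank ∂_1 = 11 − 9 = 2, and the invariant factors of ∂_1 are all 1, so H_0 = Z^2.
  H_1: rank ker ∂_1 − rank ∂_2 = (18 − 9) − 6 = 3, and the invariant factors of ∂_2 are all 1, so H_1 = Z^3.
  H_2: rank ker ∂_2 − rank ∂_3 = (6 − 6) − 0 = 0, and there is no ∂_3, so H_2 = 0.

As a check, the Euler characteristic is 11 − 18 + 6 = -1, which agrees with 2 − 3 + 0 = -1.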